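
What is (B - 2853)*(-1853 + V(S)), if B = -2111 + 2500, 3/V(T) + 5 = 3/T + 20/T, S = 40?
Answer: 269480288/59 ≈ 4.5675e+6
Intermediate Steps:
V(T) = 3/(-5 + 23/T) (V(T) = 3/(-5 + (3/T + 20/T)) = 3/(-5 + 23/T))
B = 389
(B - 2853)*(-1853 + V(S)) = (389 - 2853)*(-1853 - 3*40/(-23 + 5*40)) = -2464*(-1853 - 3*40/(-23 + 200)) = -2464*(-1853 - 3*40/177) = -2464*(-1853 - 3*40*1/177) = -2464*(-1853 - 40/59) = -2464*(-109367/59) = 269480288/59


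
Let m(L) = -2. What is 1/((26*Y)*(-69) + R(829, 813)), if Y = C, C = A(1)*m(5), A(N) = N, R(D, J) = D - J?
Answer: 1/3604 ≈ 0.00027747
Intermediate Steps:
C = -2 (C = 1*(-2) = -2)
Y = -2
1/((26*Y)*(-69) + R(829, 813)) = 1/((26*(-2))*(-69) + (829 - 1*813)) = 1/(-52*(-69) + (829 - 813)) = 1/(3588 + 16) = 1/3604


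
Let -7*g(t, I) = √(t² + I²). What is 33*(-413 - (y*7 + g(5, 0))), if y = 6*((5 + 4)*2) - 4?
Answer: -263406/7 ≈ -37629.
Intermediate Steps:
g(t, I) = -√(I² + t²)/7 (g(t, I) = -√(t² + I²)/7 = -√(I² + t²)/7)
y = 104 (y = 6*(9*2) - 4 = 6*18 - 4 = 108 - 4 = 104)
33*(-413 - (y*7 + g(5, 0))) = 33*(-413 - (104*7 - √(0² + 5²)/7)) = 33*(-413 - (728 - √(0 + 25)/7)) = 33*(-413 - (728 - √25/7)) = 33*(-413 - (728 - ⅐*5)) = 33*(-413 - (728 - 5/7)) = 33*(-413 - 1*5091/7) = 33*(-413 - 5091/7) = 33*(-7982/7) = -263406/7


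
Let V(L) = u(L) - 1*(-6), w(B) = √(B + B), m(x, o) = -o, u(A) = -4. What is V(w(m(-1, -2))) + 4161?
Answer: 4163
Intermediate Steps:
w(B) = √2*√B (w(B) = √(2*B) = √2*√B)
V(L) = 2 (V(L) = -4 - 1*(-6) = -4 + 6 = 2)
V(w(m(-1, -2))) + 4161 = 2 + 4161 = 4163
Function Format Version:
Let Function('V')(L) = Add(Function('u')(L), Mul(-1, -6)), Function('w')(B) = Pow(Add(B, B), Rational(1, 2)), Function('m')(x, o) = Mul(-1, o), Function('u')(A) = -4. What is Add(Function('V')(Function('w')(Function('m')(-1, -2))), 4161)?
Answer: 4163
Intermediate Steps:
Function('w')(B) = Mul(Pow(2, Rational(1, 2)), Pow(B, Rational(1, 2))) (Function('w')(B) = Pow(Mul(2, B), Rational(1, 2)) = Mul(Pow(2, Rational(1, 2)), Pow(B, Rational(1, 2))))
Function('V')(L) = 2 (Function('V')(L) = Add(-4, Mul(-1, -6)) = Add(-4, 6) = 2)
Add(Function('V')(Function('w')(Function('m')(-1, -2))), 4161) = Add(2, 4161) = 4163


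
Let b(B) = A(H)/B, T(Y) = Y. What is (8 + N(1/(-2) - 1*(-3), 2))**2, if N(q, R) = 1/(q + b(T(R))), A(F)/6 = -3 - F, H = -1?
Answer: 2916/49 ≈ 59.510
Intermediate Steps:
A(F) = -18 - 6*F (A(F) = 6*(-3 - F) = -18 - 6*F)
b(B) = -12/B (b(B) = (-18 - 6*(-1))/B = (-18 + 6)/B = -12/B)
N(q, R) = 1/(q - 12/R)
(8 + N(1/(-2) - 1*(-3), 2))**2 = (8 + 2/(-12 + 2*(1/(-2) - 1*(-3))))**2 = (8 + 2/(-12 + 2*(-1/2 + 3)))**2 = (8 + 2/(-12 + 2*(5/2)))**2 = (8 + 2/(-12 + 5))**2 = (8 + 2/(-7))**2 = (8 + 2*(-1/7))**2 = (8 - 2/7)**2 = (54/7)**2 = 2916/49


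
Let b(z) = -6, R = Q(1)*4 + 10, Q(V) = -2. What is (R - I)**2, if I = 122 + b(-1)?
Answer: 12996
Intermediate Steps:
R = 2 (R = -2*4 + 10 = -8 + 10 = 2)
I = 116 (I = 122 - 6 = 116)
(R - I)**2 = (2 - 1*116)**2 = (2 - 116)**2 = (-114)**2 = 12996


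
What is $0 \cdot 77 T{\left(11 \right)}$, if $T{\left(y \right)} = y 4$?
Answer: $0$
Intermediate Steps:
$T{\left(y \right)} = 4 y$
$0 \cdot 77 T{\left(11 \right)} = 0 \cdot 77 \cdot 4 \cdot 11 = 0 \cdot 44 = 0$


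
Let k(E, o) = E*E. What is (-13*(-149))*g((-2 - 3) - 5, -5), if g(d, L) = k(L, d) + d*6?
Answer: -67795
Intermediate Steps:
k(E, o) = E²
g(d, L) = L² + 6*d (g(d, L) = L² + d*6 = L² + 6*d)
(-13*(-149))*g((-2 - 3) - 5, -5) = (-13*(-149))*((-5)² + 6*((-2 - 3) - 5)) = 1937*(25 + 6*(-5 - 5)) = 1937*(25 + 6*(-10)) = 1937*(25 - 60) = 1937*(-35) = -67795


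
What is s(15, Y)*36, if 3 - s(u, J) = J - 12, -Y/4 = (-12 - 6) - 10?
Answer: -3492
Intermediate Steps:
Y = 112 (Y = -4*((-12 - 6) - 10) = -4*(-18 - 10) = -4*(-28) = 112)
s(u, J) = 15 - J (s(u, J) = 3 - (J - 12) = 3 - (-12 + J) = 3 + (12 - J) = 15 - J)
s(15, Y)*36 = (15 - 1*112)*36 = (15 - 112)*36 = -97*36 = -3492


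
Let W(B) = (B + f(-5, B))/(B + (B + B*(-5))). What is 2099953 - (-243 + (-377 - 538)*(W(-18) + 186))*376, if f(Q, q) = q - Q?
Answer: 593867309/9 ≈ 6.5985e+7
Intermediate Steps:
W(B) = -(5 + 2*B)/(3*B) (W(B) = (B + (B - 1*(-5)))/(B + (B + B*(-5))) = (B + (B + 5))/(B + (B - 5*B)) = (B + (5 + B))/(B - 4*B) = (5 + 2*B)/((-3*B)) = (5 + 2*B)*(-1/(3*B)) = -(5 + 2*B)/(3*B))
2099953 - (-243 + (-377 - 538)*(W(-18) + 186))*376 = 2099953 - (-243 + (-377 - 538)*((⅓)*(-5 - 2*(-18))/(-18) + 186))*376 = 2099953 - (-243 - 915*((⅓)*(-1/18)*(-5 + 36) + 186))*376 = 2099953 - (-243 - 915*((⅓)*(-1/18)*31 + 186))*376 = 2099953 - (-243 - 915*(-31/54 + 186))*376 = 2099953 - (-243 - 915*10013/54)*376 = 2099953 - (-243 - 3053965/18)*376 = 2099953 - (-3058339)*376/18 = 2099953 - 1*(-574967732/9) = 2099953 + 574967732/9 = 593867309/9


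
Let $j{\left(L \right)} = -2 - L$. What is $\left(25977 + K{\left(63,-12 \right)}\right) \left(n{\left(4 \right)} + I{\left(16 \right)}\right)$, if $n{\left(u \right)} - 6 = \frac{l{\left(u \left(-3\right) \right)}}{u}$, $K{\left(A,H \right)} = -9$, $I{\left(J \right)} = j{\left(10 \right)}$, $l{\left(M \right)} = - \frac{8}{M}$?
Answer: $-151480$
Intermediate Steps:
$I{\left(J \right)} = -12$ ($I{\left(J \right)} = -2 - 10 = -12$)
$n{\left(u \right)} = 6 + \frac{8}{3 u^{2}}$ ($n{\left(u \right)} = 6 + \frac{\left(-8\right) \frac{1}{u \left(-3\right)}}{u} = 6 + \frac{\left(-8\right) \frac{1}{\left(-3\right) u}}{u} = 6 + \frac{\left(-8\right) \left(- \frac{1}{3 u}\right)}{u} = 6 + \frac{\frac{8}{3} \frac{1}{u}}{u} = 6 + \frac{8}{3 u^{2}}$)
$\left(25977 + K{\left(63,-12 \right)}\right) \left(n{\left(4 \right)} + I{\left(16 \right)}\right) = \left(25977 - 9\right) \left(\left(6 + \frac{8}{3 \cdot 16}\right) - 12\right) = 25968 \left(\left(6 + \frac{8}{3} \cdot \frac{1}{16}\right) - 12\right) = 25968 \left(\left(6 + \frac{1}{6}\right) - 12\right) = 25968 \left(\frac{37}{6} - 12\right) = 25968 \left(- \frac{35}{6}\right) = -151480$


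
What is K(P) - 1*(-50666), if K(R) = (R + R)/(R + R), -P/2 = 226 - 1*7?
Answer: 50667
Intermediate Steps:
P = -438 (P = -2*(226 - 1*7) = -2*(226 - 7) = -2*219 = -438)
K(R) = 1 (K(R) = (2*R)/((2*R)) = (2*R)*(1/(2*R)) = 1)
K(P) - 1*(-50666) = 1 - 1*(-50666) = 1 + 50666 = 50667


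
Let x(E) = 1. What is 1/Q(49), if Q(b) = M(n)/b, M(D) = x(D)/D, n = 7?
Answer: 343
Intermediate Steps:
M(D) = 1/D
Q(b) = 1/(7*b)
1/Q(49) = 1/((⅐)/49) = 1/((⅐)*(1/49)) = 1/(1/343) = 343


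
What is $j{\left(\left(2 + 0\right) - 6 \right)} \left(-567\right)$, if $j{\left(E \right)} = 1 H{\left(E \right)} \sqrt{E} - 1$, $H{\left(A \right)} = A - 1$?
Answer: $567 + 5670 i \approx 567.0 + 5670.0 i$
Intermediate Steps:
$H{\left(A \right)} = -1 + A$
$j{\left(E \right)} = -1 + \sqrt{E} \left(-1 + E\right)$ ($j{\left(E \right)} = 1 \left(-1 + E\right) \sqrt{E} - 1 = 1 \sqrt{E} \left(-1 + E\right) - 1 = \sqrt{E} \left(-1 + E\right) - 1 = -1 + \sqrt{E} \left(-1 + E\right)$)
$j{\left(\left(2 + 0\right) - 6 \right)} \left(-567\right) = \left(-1 + \sqrt{\left(2 + 0\right) - 6} \left(-1 + \left(\left(2 + 0\right) - 6\right)\right)\right) \left(-567\right) = \left(-1 + \sqrt{2 - 6} \left(-1 + \left(2 - 6\right)\right)\right) \left(-567\right) = \left(-1 + \sqrt{-4} \left(-1 - 4\right)\right) \left(-567\right) = \left(-1 + 2 i \left(-5\right)\right) \left(-567\right) = \left(-1 - 10 i\right) \left(-567\right) = 567 + 5670 i$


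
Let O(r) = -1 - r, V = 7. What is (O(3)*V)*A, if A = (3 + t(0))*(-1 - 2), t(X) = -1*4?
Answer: -84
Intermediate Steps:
t(X) = -4
A = 3 (A = (3 - 4)*(-1 - 2) = -1*(-3) = 3)
(O(3)*V)*A = ((-1 - 1*3)*7)*3 = ((-1 - 3)*7)*3 = -4*7*3 = -28*3 = -84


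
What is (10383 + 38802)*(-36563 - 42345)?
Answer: -3881089980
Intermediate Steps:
(10383 + 38802)*(-36563 - 42345) = 49185*(-78908) = -3881089980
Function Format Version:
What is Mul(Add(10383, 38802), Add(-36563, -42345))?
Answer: -3881089980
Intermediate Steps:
Mul(Add(10383, 38802), Add(-36563, -42345)) = Mul(49185, -78908) = -3881089980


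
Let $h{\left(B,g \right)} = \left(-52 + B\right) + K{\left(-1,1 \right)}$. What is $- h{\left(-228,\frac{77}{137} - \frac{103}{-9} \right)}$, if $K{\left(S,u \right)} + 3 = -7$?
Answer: $290$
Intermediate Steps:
$K{\left(S,u \right)} = -10$ ($K{\left(S,u \right)} = -3 - 7 = -10$)
$h{\left(B,g \right)} = -62 + B$ ($h{\left(B,g \right)} = \left(-52 + B\right) - 10 = -62 + B$)
$- h{\left(-228,\frac{77}{137} - \frac{103}{-9} \right)} = - (-62 - 228) = \left(-1\right) \left(-290\right) = 290$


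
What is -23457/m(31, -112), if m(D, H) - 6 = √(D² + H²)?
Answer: 140742/13469 - 23457*√13505/13469 ≈ -191.94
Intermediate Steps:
m(D, H) = 6 + √(D² + H²)
-23457/m(31, -112) = -23457/(6 + √(31² + (-112)²)) = -23457/(6 + √(961 + 12544)) = -23457/(6 + √13505)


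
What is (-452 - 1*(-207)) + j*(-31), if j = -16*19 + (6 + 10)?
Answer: 8683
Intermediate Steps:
j = -288 (j = -304 + 16 = -288)
(-452 - 1*(-207)) + j*(-31) = (-452 - 1*(-207)) - 288*(-31) = (-452 + 207) + 8928 = -245 + 8928 = 8683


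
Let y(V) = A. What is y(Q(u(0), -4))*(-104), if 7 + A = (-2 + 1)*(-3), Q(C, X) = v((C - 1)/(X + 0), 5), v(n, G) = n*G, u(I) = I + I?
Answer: 416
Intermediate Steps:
u(I) = 2*I
v(n, G) = G*n
Q(C, X) = 5*(-1 + C)/X (Q(C, X) = 5*((C - 1)/(X + 0)) = 5*((-1 + C)/X) = 5*(-1 + C)/X)
A = -4 (A = -7 + (-2 + 1)*(-3) = -7 - 1*(-3) = -7 + 3 = -4)
y(V) = -4
y(Q(u(0), -4))*(-104) = -4*(-104) = 416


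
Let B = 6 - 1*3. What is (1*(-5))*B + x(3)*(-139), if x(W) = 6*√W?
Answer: -15 - 834*√3 ≈ -1459.5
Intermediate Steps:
B = 3 (B = 6 - 3 = 3)
(1*(-5))*B + x(3)*(-139) = (1*(-5))*3 + (6*√3)*(-139) = -5*3 - 834*√3 = -15 - 834*√3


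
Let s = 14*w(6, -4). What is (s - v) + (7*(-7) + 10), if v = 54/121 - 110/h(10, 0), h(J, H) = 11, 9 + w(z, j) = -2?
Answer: -22197/121 ≈ -183.45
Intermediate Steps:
w(z, j) = -11 (w(z, j) = -9 - 2 = -11)
s = -154 (s = 14*(-11) = -154)
v = -1156/121 (v = 54/121 - 110/11 = 54*(1/121) - 110*1/11 = 54/121 - 10 = -1156/121 ≈ -9.5537)
(s - v) + (7*(-7) + 10) = (-154 - 1*(-1156/121)) + (7*(-7) + 10) = (-154 + 1156/121) + (-49 + 10) = -17478/121 - 39 = -22197/121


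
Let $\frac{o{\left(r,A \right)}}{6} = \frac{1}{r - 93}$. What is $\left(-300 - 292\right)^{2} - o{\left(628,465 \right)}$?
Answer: $\frac{187498234}{535} \approx 3.5046 \cdot 10^{5}$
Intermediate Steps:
$o{\left(r,A \right)} = \frac{6}{-93 + r}$ ($o{\left(r,A \right)} = \frac{6}{r - 93} = \frac{6}{-93 + r}$)
$\left(-300 - 292\right)^{2} - o{\left(628,465 \right)} = \left(-300 - 292\right)^{2} - \frac{6}{-93 + 628} = \left(-592\right)^{2} - \frac{6}{535} = 350464 - 6 \cdot \frac{1}{535} = 350464 - \frac{6}{535} = \frac{187498234}{535}$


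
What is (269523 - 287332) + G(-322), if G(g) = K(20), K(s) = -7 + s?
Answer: -17796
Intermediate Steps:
G(g) = 13 (G(g) = -7 + 20 = 13)
(269523 - 287332) + G(-322) = (269523 - 287332) + 13 = -17809 + 13 = -17796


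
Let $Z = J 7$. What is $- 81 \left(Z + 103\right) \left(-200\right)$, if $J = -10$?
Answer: $534600$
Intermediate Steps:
$Z = -70$ ($Z = \left(-10\right) 7 = -70$)
$- 81 \left(Z + 103\right) \left(-200\right) = - 81 \left(-70 + 103\right) \left(-200\right) = \left(-81\right) 33 \left(-200\right) = \left(-2673\right) \left(-200\right) = 534600$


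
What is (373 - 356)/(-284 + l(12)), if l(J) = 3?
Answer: -17/281 ≈ -0.060498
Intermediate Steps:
(373 - 356)/(-284 + l(12)) = (373 - 356)/(-284 + 3) = 17/(-281) = 17*(-1/281) = -17/281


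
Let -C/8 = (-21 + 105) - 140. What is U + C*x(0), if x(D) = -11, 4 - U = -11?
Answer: -4913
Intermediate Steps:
U = 15 (U = 4 - 1*(-11) = 4 + 11 = 15)
C = 448 (C = -8*((-21 + 105) - 140) = -8*(84 - 140) = -8*(-56) = 448)
U + C*x(0) = 15 + 448*(-11) = 15 - 4928 = -4913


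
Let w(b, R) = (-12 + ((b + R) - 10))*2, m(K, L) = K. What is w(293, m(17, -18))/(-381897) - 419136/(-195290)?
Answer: 150616096/70226615 ≈ 2.1447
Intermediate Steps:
w(b, R) = -44 + 2*R + 2*b (w(b, R) = (-12 + ((R + b) - 10))*2 = (-12 + (-10 + R + b))*2 = (-22 + R + b)*2 = -44 + 2*R + 2*b)
w(293, m(17, -18))/(-381897) - 419136/(-195290) = (-44 + 2*17 + 2*293)/(-381897) - 419136/(-195290) = (-44 + 34 + 586)*(-1/381897) - 419136*(-1/195290) = 576*(-1/381897) + 3552/1655 = -64/42433 + 3552/1655 = 150616096/70226615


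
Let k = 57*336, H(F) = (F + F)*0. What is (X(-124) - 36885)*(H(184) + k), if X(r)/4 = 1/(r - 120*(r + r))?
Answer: -5233877022528/7409 ≈ -7.0642e+8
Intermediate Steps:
H(F) = 0 (H(F) = (2*F)*0 = 0)
k = 19152
X(r) = -4/(239*r) (X(r) = 4/(r - 120*(r + r)) = 4/(r - 240*r) = 4/((-239*r)) = 4*(-1/(239*r)) = -4/(239*r))
(X(-124) - 36885)*(H(184) + k) = (-4/239/(-124) - 36885)*(0 + 19152) = (-4/239*(-1/124) - 36885)*19152 = (1/7409 - 36885)*19152 = -273280964/7409*19152 = -5233877022528/7409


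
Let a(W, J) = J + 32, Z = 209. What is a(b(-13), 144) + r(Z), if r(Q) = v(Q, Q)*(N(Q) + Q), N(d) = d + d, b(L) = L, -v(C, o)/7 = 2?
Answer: -8602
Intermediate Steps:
v(C, o) = -14 (v(C, o) = -7*2 = -14)
N(d) = 2*d
a(W, J) = 32 + J
r(Q) = -42*Q (r(Q) = -14*(2*Q + Q) = -42*Q)
a(b(-13), 144) + r(Z) = (32 + 144) - 42*209 = 176 - 8778 = -8602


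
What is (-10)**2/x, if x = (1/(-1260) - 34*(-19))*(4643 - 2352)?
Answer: 126000/1864780069 ≈ 6.7568e-5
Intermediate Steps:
x = 1864780069/1260 (x = (-1/1260 + 646)*2291 = (813959/1260)*2291 = 1864780069/1260 ≈ 1.4800e+6)
(-10)**2/x = (-10)**2/(1864780069/1260) = 100*(1260/1864780069) = 126000/1864780069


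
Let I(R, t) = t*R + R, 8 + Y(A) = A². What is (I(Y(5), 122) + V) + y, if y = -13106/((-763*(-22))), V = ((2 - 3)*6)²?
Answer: 17845358/8393 ≈ 2126.2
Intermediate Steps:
Y(A) = -8 + A²
I(R, t) = R + R*t (I(R, t) = R*t + R = R + R*t)
V = 36 (V = (-1*6)² = (-6)² = 36)
y = -6553/8393 (y = -13106/16786 = -13106*1/16786 = -6553/8393 ≈ -0.78077)
(I(Y(5), 122) + V) + y = ((-8 + 5²)*(1 + 122) + 36) - 6553/8393 = ((-8 + 25)*123 + 36) - 6553/8393 = (17*123 + 36) - 6553/8393 = (2091 + 36) - 6553/8393 = 2127 - 6553/8393 = 17845358/8393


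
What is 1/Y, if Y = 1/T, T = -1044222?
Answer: -1044222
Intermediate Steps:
Y = -1/1044222 (Y = 1/(-1044222) = -1/1044222 ≈ -9.5765e-7)
1/Y = 1/(-1/1044222) = -1044222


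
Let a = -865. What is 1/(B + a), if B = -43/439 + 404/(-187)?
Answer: -82093/71195842 ≈ -0.0011531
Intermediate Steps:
B = -185397/82093 (B = -43*1/439 + 404*(-1/187) = -43/439 - 404/187 = -185397/82093 ≈ -2.2584)
1/(B + a) = 1/(-185397/82093 - 865) = 1/(-71195842/82093) = -82093/71195842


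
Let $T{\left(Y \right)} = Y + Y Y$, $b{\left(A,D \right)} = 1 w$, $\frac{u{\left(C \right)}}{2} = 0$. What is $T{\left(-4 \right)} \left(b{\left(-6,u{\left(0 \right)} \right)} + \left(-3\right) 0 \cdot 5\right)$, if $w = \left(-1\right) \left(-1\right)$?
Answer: $12$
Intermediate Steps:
$u{\left(C \right)} = 0$ ($u{\left(C \right)} = 2 \cdot 0 = 0$)
$w = 1$
$b{\left(A,D \right)} = 1$ ($b{\left(A,D \right)} = 1 \cdot 1 = 1$)
$T{\left(Y \right)} = Y + Y^{2}$
$T{\left(-4 \right)} \left(b{\left(-6,u{\left(0 \right)} \right)} + \left(-3\right) 0 \cdot 5\right) = - 4 \left(1 - 4\right) \left(1 + \left(-3\right) 0 \cdot 5\right) = \left(-4\right) \left(-3\right) \left(1 + 0 \cdot 5\right) = 12 \left(1 + 0\right) = 12 \cdot 1 = 12$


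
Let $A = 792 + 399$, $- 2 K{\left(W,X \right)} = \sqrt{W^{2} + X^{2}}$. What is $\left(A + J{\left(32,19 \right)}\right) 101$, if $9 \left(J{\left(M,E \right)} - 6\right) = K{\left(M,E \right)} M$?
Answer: $120897 - \frac{1616 \sqrt{1385}}{9} \approx 1.1421 \cdot 10^{5}$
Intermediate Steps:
$K{\left(W,X \right)} = - \frac{\sqrt{W^{2} + X^{2}}}{2}$
$A = 1191$
$J{\left(M,E \right)} = 6 - \frac{M \sqrt{E^{2} + M^{2}}}{18}$ ($J{\left(M,E \right)} = 6 + \frac{- \frac{\sqrt{M^{2} + E^{2}}}{2} M}{9} = 6 + \frac{- \frac{\sqrt{E^{2} + M^{2}}}{2} M}{9} = 6 + \frac{\left(- \frac{1}{2}\right) M \sqrt{E^{2} + M^{2}}}{9} = 6 - \frac{M \sqrt{E^{2} + M^{2}}}{18}$)
$\left(A + J{\left(32,19 \right)}\right) 101 = \left(1191 + \left(6 - \frac{16 \sqrt{19^{2} + 32^{2}}}{9}\right)\right) 101 = \left(1191 + \left(6 - \frac{16 \sqrt{361 + 1024}}{9}\right)\right) 101 = \left(1191 + \left(6 - \frac{16 \sqrt{1385}}{9}\right)\right) 101 = \left(1197 - \frac{16 \sqrt{1385}}{9}\right) 101 = 120897 - \frac{1616 \sqrt{1385}}{9}$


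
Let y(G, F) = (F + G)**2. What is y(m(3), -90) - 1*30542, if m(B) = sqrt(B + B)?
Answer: -30542 + (90 - sqrt(6))**2 ≈ -22877.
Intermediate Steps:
m(B) = sqrt(2)*sqrt(B) (m(B) = sqrt(2*B) = sqrt(2)*sqrt(B))
y(m(3), -90) - 1*30542 = (-90 + sqrt(2)*sqrt(3))**2 - 1*30542 = (-90 + sqrt(6))**2 - 30542 = -30542 + (-90 + sqrt(6))**2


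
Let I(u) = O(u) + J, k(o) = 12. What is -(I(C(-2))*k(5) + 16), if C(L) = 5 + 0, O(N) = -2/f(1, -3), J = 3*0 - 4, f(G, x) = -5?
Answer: 136/5 ≈ 27.200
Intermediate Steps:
J = -4 (J = 0 - 4 = -4)
O(N) = ⅖ (O(N) = -2/(-5) = -2*(-⅕) = ⅖)
C(L) = 5
I(u) = -18/5 (I(u) = ⅖ - 4 = -18/5)
-(I(C(-2))*k(5) + 16) = -(-18/5*12 + 16) = -(-216/5 + 16) = -1*(-136/5) = 136/5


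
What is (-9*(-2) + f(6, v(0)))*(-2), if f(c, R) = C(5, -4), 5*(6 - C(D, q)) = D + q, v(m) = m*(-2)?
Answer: -238/5 ≈ -47.600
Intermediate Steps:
v(m) = -2*m
C(D, q) = 6 - D/5 - q/5 (C(D, q) = 6 - (D + q)/5 = 6 + (-D/5 - q/5) = 6 - D/5 - q/5)
f(c, R) = 29/5 (f(c, R) = 6 - ⅕*5 - ⅕*(-4) = 6 - 1 + ⅘ = 29/5)
(-9*(-2) + f(6, v(0)))*(-2) = (-9*(-2) + 29/5)*(-2) = (18 + 29/5)*(-2) = (119/5)*(-2) = -238/5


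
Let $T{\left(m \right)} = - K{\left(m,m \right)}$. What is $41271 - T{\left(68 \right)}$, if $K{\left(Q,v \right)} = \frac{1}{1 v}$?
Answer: $\frac{2806429}{68} \approx 41271.0$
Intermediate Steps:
$K{\left(Q,v \right)} = \frac{1}{v}$
$T{\left(m \right)} = - \frac{1}{m}$
$41271 - T{\left(68 \right)} = 41271 - - \frac{1}{68} = 41271 + \frac{1}{68} = \frac{2806429}{68}$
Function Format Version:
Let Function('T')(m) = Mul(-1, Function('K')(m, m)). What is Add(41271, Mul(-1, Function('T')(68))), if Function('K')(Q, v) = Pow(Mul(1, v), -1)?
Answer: Rational(2806429, 68) ≈ 41271.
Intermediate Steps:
Function('K')(Q, v) = Pow(v, -1)
Function('T')(m) = Mul(-1, Pow(m, -1))
Add(41271, Mul(-1, Function('T')(68))) = Add(41271, Mul(-1, Mul(-1, Pow(68, -1)))) = Add(41271, Mul(-1, Mul(-1, Rational(1, 68)))) = Add(41271, Mul(-1, Rational(-1, 68))) = Add(41271, Rational(1, 68)) = Rational(2806429, 68)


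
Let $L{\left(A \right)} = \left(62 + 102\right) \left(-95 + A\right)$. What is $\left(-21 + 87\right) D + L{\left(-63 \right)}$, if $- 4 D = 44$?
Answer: $-26638$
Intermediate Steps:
$D = -11$ ($D = \left(- \frac{1}{4}\right) 44 = -11$)
$L{\left(A \right)} = -15580 + 164 A$ ($L{\left(A \right)} = 164 \left(-95 + A\right) = -15580 + 164 A$)
$\left(-21 + 87\right) D + L{\left(-63 \right)} = \left(-21 + 87\right) \left(-11\right) + \left(-15580 + 164 \left(-63\right)\right) = 66 \left(-11\right) - 25912 = -726 - 25912 = -26638$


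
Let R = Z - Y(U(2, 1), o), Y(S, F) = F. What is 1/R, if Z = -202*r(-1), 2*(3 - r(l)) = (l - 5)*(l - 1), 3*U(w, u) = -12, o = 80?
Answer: 1/526 ≈ 0.0019011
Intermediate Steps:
U(w, u) = -4 (U(w, u) = (⅓)*(-12) = -4)
r(l) = 3 - (-1 + l)*(-5 + l)/2 (r(l) = 3 - (l - 5)*(l - 1)/2 = 3 - (-5 + l)*(-1 + l)/2 = 3 - (-1 + l)*(-5 + l)/2)
Z = 606 (Z = -202*(½ + 3*(-1) - ½*(-1)²) = -202*(½ - 3 - ½*1) = -202*(½ - 3 - ½) = -202*(-3) = 606)
R = 526 (R = 606 - 1*80 = 606 - 80 = 526)
1/R = 1/526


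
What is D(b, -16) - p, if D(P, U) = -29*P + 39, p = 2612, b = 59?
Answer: -4284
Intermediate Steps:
D(P, U) = 39 - 29*P
D(b, -16) - p = (39 - 29*59) - 1*2612 = (39 - 1711) - 2612 = -1672 - 2612 = -4284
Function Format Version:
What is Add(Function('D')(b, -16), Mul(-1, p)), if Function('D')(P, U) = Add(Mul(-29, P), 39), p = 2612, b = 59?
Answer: -4284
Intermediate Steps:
Function('D')(P, U) = Add(39, Mul(-29, P))
Add(Function('D')(b, -16), Mul(-1, p)) = Add(Add(39, Mul(-29, 59)), Mul(-1, 2612)) = Add(Add(39, -1711), -2612) = Add(-1672, -2612) = -4284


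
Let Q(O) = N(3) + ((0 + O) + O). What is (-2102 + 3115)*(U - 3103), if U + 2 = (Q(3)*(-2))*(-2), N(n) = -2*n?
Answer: -3145365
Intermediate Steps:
Q(O) = -6 + 2*O (Q(O) = -2*3 + ((0 + O) + O) = -6 + (O + O) = -6 + 2*O)
U = -2 (U = -2 + ((-6 + 2*3)*(-2))*(-2) = -2 + ((-6 + 6)*(-2))*(-2) = -2 + (0*(-2))*(-2) = -2 + 0*(-2) = -2 + 0 = -2)
(-2102 + 3115)*(U - 3103) = (-2102 + 3115)*(-2 - 3103) = 1013*(-3105) = -3145365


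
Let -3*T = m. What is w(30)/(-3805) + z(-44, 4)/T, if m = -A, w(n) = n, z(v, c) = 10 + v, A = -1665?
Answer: 22544/422355 ≈ 0.053377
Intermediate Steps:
m = 1665 (m = -1*(-1665) = 1665)
T = -555 (T = -⅓*1665 = -555)
w(30)/(-3805) + z(-44, 4)/T = 30/(-3805) + (10 - 44)/(-555) = 30*(-1/3805) - 34*(-1/555) = -6/761 + 34/555 = 22544/422355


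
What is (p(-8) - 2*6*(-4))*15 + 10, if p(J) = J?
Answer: 610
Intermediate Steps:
(p(-8) - 2*6*(-4))*15 + 10 = (-8 - 2*6*(-4))*15 + 10 = (-8 - 12*(-4))*15 + 10 = (-8 - 1*(-48))*15 + 10 = (-8 + 48)*15 + 10 = 40*15 + 10 = 600 + 10 = 610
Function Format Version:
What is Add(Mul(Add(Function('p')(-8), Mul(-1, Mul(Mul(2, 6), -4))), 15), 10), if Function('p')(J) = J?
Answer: 610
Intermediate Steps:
Add(Mul(Add(Function('p')(-8), Mul(-1, Mul(Mul(2, 6), -4))), 15), 10) = Add(Mul(Add(-8, Mul(-1, Mul(Mul(2, 6), -4))), 15), 10) = Add(Mul(Add(-8, Mul(-1, Mul(12, -4))), 15), 10) = Add(Mul(Add(-8, Mul(-1, -48)), 15), 10) = Add(Mul(Add(-8, 48), 15), 10) = Add(Mul(40, 15), 10) = Add(600, 10) = 610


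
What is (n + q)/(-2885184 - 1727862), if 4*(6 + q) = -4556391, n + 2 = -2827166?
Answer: 15865087/18452184 ≈ 0.85979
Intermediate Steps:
n = -2827168 (n = -2 - 2827166 = -2827168)
q = -4556415/4 (q = -6 + (1/4)*(-4556391) = -6 - 4556391/4 = -4556415/4 ≈ -1.1391e+6)
(n + q)/(-2885184 - 1727862) = (-2827168 - 4556415/4)/(-2885184 - 1727862) = -15865087/4/(-4613046) = -15865087/4*(-1/4613046) = 15865087/18452184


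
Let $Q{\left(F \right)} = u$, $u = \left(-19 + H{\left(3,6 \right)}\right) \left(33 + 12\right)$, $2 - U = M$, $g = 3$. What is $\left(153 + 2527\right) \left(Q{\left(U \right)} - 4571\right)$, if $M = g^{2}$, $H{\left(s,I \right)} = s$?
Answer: $-14179880$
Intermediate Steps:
$M = 9$ ($M = 3^{2} = 9$)
$U = -7$ ($U = 2 - 9 = -7$)
$u = -720$ ($u = \left(-19 + 3\right) \left(33 + 12\right) = \left(-16\right) 45 = -720$)
$Q{\left(F \right)} = -720$
$\left(153 + 2527\right) \left(Q{\left(U \right)} - 4571\right) = \left(153 + 2527\right) \left(-720 - 4571\right) = 2680 \left(-5291\right) = -14179880$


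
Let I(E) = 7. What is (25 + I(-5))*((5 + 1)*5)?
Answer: 960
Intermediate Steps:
(25 + I(-5))*((5 + 1)*5) = (25 + 7)*((5 + 1)*5) = 32*(6*5) = 32*30 = 960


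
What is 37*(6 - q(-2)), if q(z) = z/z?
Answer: 185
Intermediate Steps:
q(z) = 1
37*(6 - q(-2)) = 37*(6 - 1*1) = 37*(6 - 1) = 37*5 = 185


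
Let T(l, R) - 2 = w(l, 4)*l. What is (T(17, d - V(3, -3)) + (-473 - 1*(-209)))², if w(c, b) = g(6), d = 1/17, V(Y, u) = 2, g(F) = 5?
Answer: 31329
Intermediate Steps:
d = 1/17 ≈ 0.058824
w(c, b) = 5
T(l, R) = 2 + 5*l
(T(17, d - V(3, -3)) + (-473 - 1*(-209)))² = ((2 + 5*17) + (-473 - 1*(-209)))² = ((2 + 85) + (-473 + 209))² = (87 - 264)² = (-177)² = 31329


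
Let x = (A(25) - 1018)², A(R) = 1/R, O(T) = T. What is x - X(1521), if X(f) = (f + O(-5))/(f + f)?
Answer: 985077611371/950625 ≈ 1.0362e+6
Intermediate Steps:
X(f) = (-5 + f)/(2*f) (X(f) = (f - 5)/(f + f) = (-5 + f)/((2*f)) = (-5 + f)*(1/(2*f)) = (-5 + f)/(2*f))
x = 647651601/625 (x = (1/25 - 1018)² = (-25449/25)² = 647651601/625 ≈ 1.0362e+6)
x - X(1521) = 647651601/625 - (-5 + 1521)/(2*1521) = 647651601/625 - 1516/(2*1521) = 647651601/625 - 1*758/1521 = 647651601/625 - 758/1521 = 985077611371/950625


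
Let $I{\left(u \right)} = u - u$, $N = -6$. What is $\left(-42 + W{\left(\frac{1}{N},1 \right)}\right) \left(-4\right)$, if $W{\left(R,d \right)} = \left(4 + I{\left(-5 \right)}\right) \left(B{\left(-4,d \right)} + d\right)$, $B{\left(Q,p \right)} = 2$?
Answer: $120$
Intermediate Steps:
$I{\left(u \right)} = 0$
$W{\left(R,d \right)} = 8 + 4 d$ ($W{\left(R,d \right)} = \left(4 + 0\right) \left(2 + d\right) = 4 \left(2 + d\right) = 8 + 4 d$)
$\left(-42 + W{\left(\frac{1}{N},1 \right)}\right) \left(-4\right) = \left(-42 + \left(8 + 4 \cdot 1\right)\right) \left(-4\right) = \left(-42 + \left(8 + 4\right)\right) \left(-4\right) = \left(-42 + 12\right) \left(-4\right) = \left(-30\right) \left(-4\right) = 120$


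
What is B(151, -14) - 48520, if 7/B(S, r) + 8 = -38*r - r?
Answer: -26103753/538 ≈ -48520.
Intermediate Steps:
B(S, r) = 7/(-8 - 39*r) (B(S, r) = 7/(-8 + (-38*r - r)) = 7/(-8 - 39*r))
B(151, -14) - 48520 = -7/(8 + 39*(-14)) - 48520 = -7/(8 - 546) - 48520 = -7/(-538) - 48520 = -7*(-1/538) - 48520 = 7/538 - 48520 = -26103753/538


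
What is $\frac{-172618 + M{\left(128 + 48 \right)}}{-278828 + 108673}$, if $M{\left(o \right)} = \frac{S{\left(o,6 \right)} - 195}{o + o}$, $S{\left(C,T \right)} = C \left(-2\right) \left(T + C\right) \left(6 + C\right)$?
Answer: $\frac{72421379}{59894560} \approx 1.2091$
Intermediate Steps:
$S{\left(C,T \right)} = - 2 C \left(6 + C\right) \left(C + T\right)$ ($S{\left(C,T \right)} = - 2 C \left(C + T\right) \left(6 + C\right) = - 2 C \left(6 + C\right) \left(C + T\right)$)
$M{\left(o \right)} = \frac{-195 - 2 o \left(36 + o^{2} + 12 o\right)}{2 o}$ ($M{\left(o \right)} = \frac{- 2 o \left(o^{2} + 6 o + 6 \cdot 6 + o 6\right) - 195}{o + o} = \frac{- 2 o \left(o^{2} + 6 o + 36 + 6 o\right) - 195}{2 o} = \left(- 2 o \left(36 + o^{2} + 12 o\right) - 195\right) \frac{1}{2 o} = \left(-195 - 2 o \left(36 + o^{2} + 12 o\right)\right) \frac{1}{2 o} = \frac{-195 - 2 o \left(36 + o^{2} + 12 o\right)}{2 o}$)
$\frac{-172618 + M{\left(128 + 48 \right)}}{-278828 + 108673} = \frac{-172618 - \left(36 + \left(128 + 48\right)^{2} + 12 \left(128 + 48\right) + \frac{195}{2 \left(128 + 48\right)}\right)}{-278828 + 108673} = \frac{-172618 - \left(33124 + \frac{195}{352}\right)}{-170155} = \left(-172618 - \frac{11659843}{352}\right) \left(- \frac{1}{170155}\right) = \left(- \frac{72421379}{352}\right) \left(- \frac{1}{170155}\right) = \frac{72421379}{59894560}$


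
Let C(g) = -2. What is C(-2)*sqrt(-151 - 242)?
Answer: -2*I*sqrt(393) ≈ -39.648*I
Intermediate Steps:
C(-2)*sqrt(-151 - 242) = -2*sqrt(-151 - 242) = -2*I*sqrt(393)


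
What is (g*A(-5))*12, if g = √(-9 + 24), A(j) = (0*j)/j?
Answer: 0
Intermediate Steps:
A(j) = 0 (A(j) = 0/j = 0)
g = √15 ≈ 3.8730
(g*A(-5))*12 = (√15*0)*12 = 0*12 = 0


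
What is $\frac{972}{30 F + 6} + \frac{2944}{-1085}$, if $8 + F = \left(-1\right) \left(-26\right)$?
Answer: $- \frac{13162}{14105} \approx -0.93314$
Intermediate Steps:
$F = 18$ ($F = -8 - -26 = -8 + 26 = 18$)
$\frac{972}{30 F + 6} + \frac{2944}{-1085} = \frac{972}{30 \cdot 18 + 6} + \frac{2944}{-1085} = \frac{972}{540 + 6} + 2944 \left(- \frac{1}{1085}\right) = \frac{972}{546} - \frac{2944}{1085} = 972 \cdot \frac{1}{546} - \frac{2944}{1085} = \frac{162}{91} - \frac{2944}{1085} = - \frac{13162}{14105}$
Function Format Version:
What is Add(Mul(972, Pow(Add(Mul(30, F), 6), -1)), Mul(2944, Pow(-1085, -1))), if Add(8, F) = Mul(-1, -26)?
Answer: Rational(-13162, 14105) ≈ -0.93314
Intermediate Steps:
F = 18 (F = Add(-8, Mul(-1, -26)) = Add(-8, 26) = 18)
Add(Mul(972, Pow(Add(Mul(30, F), 6), -1)), Mul(2944, Pow(-1085, -1))) = Add(Mul(972, Pow(Add(Mul(30, 18), 6), -1)), Mul(2944, Pow(-1085, -1))) = Add(Mul(972, Pow(Add(540, 6), -1)), Mul(2944, Rational(-1, 1085))) = Add(Mul(972, Pow(546, -1)), Rational(-2944, 1085)) = Add(Mul(972, Rational(1, 546)), Rational(-2944, 1085)) = Add(Rational(162, 91), Rational(-2944, 1085)) = Rational(-13162, 14105)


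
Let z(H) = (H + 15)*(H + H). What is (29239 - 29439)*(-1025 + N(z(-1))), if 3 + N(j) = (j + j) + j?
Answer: 222400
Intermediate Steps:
z(H) = 2*H*(15 + H) (z(H) = (15 + H)*(2*H) = 2*H*(15 + H))
N(j) = -3 + 3*j (N(j) = -3 + ((j + j) + j) = -3 + (2*j + j) = -3 + 3*j)
(29239 - 29439)*(-1025 + N(z(-1))) = (29239 - 29439)*(-1025 + (-3 + 3*(2*(-1)*(15 - 1)))) = -200*(-1025 + (-3 + 3*(2*(-1)*14))) = -200*(-1025 + (-3 + 3*(-28))) = -200*(-1025 + (-3 - 84)) = -200*(-1025 - 87) = -200*(-1112) = 222400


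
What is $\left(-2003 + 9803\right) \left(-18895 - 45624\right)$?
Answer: $-503248200$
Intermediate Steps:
$\left(-2003 + 9803\right) \left(-18895 - 45624\right) = 7800 \left(-64519\right) = -503248200$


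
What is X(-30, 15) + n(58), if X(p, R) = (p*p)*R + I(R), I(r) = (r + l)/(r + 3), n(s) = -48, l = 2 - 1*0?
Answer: 242153/18 ≈ 13453.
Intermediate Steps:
l = 2 (l = 2 + 0 = 2)
I(r) = (2 + r)/(3 + r) (I(r) = (r + 2)/(r + 3) = (2 + r)/(3 + r))
X(p, R) = R*p**2 + (2 + R)/(3 + R) (X(p, R) = (p*p)*R + (2 + R)/(3 + R) = p**2*R + (2 + R)/(3 + R) = R*p**2 + (2 + R)/(3 + R))
X(-30, 15) + n(58) = (2 + 15 + 15*(-30)**2*(3 + 15))/(3 + 15) - 48 = (2 + 15 + 15*900*18)/18 - 48 = (2 + 15 + 243000)/18 - 48 = (1/18)*243017 - 48 = 243017/18 - 48 = 242153/18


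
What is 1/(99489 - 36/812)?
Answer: 203/20196258 ≈ 1.0051e-5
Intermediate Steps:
1/(99489 - 36/812) = 1/(99489 - 36*1/812) = 1/(99489 - 9/203) = 1/(20196258/203) = 203/20196258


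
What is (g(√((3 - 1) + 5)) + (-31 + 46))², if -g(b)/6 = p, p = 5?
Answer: 225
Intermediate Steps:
g(b) = -30 (g(b) = -6*5 = -30)
(g(√((3 - 1) + 5)) + (-31 + 46))² = (-30 + (-31 + 46))² = (-30 + 15)² = (-15)² = 225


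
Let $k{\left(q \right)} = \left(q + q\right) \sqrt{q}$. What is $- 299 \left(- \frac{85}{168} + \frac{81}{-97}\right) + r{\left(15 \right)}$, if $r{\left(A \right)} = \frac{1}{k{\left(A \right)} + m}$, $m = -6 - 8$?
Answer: $\frac{10866148679}{27100248} + \frac{15 \sqrt{15}}{6652} \approx 400.97$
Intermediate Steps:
$k{\left(q \right)} = 2 q^{\frac{3}{2}}$ ($k{\left(q \right)} = 2 q \sqrt{q} = 2 q^{\frac{3}{2}}$)
$m = -14$ ($m = -6 - 8 = -14$)
$r{\left(A \right)} = \frac{1}{-14 + 2 A^{\frac{3}{2}}}$ ($r{\left(A \right)} = \frac{1}{2 A^{\frac{3}{2}} - 14} = \frac{1}{-14 + 2 A^{\frac{3}{2}}}$)
$- 299 \left(- \frac{85}{168} + \frac{81}{-97}\right) + r{\left(15 \right)} = - 299 \left(- \frac{85}{168} + \frac{81}{-97}\right) + \frac{1}{2 \left(-7 + 15^{\frac{3}{2}}\right)} = - 299 \left(\left(-85\right) \frac{1}{168} + 81 \left(- \frac{1}{97}\right)\right) + \frac{1}{2 \left(-7 + 15 \sqrt{15}\right)} = - 299 \left(- \frac{85}{168} - \frac{81}{97}\right) + \frac{1}{2 \left(-7 + 15 \sqrt{15}\right)} = \left(-299\right) \left(- \frac{21853}{16296}\right) + \frac{1}{2 \left(-7 + 15 \sqrt{15}\right)} = \frac{6534047}{16296} + \frac{1}{2 \left(-7 + 15 \sqrt{15}\right)}$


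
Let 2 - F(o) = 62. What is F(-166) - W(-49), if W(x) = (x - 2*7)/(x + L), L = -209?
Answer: -5181/86 ≈ -60.244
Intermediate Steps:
F(o) = -60 (F(o) = 2 - 1*62 = 2 - 62 = -60)
W(x) = (-14 + x)/(-209 + x) (W(x) = (x - 2*7)/(x - 209) = (x - 14)/(-209 + x) = (-14 + x)/(-209 + x))
F(-166) - W(-49) = -60 - (-14 - 49)/(-209 - 49) = -60 - (-63)/(-258) = -60 - (-1)*(-63)/258 = -60 - 1*21/86 = -60 - 21/86 = -5181/86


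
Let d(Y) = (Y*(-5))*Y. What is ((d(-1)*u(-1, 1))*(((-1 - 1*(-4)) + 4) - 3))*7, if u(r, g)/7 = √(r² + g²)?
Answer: -980*√2 ≈ -1385.9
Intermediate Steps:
d(Y) = -5*Y² (d(Y) = (-5*Y)*Y = -5*Y²)
u(r, g) = 7*√(g² + r²) (u(r, g) = 7*√(r² + g²) = 7*√(g² + r²))
((d(-1)*u(-1, 1))*(((-1 - 1*(-4)) + 4) - 3))*7 = (((-5*(-1)²)*(7*√(1² + (-1)²)))*(((-1 - 1*(-4)) + 4) - 3))*7 = (((-5*1)*(7*√(1 + 1)))*(((-1 + 4) + 4) - 3))*7 = ((-35*√2)*((3 + 4) - 3))*7 = ((-35*√2)*(7 - 3))*7 = (-35*√2*4)*7 = -140*√2*7 = -980*√2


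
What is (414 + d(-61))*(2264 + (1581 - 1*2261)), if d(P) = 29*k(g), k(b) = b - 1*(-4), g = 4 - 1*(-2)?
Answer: 1115136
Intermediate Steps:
g = 6 (g = 4 + 2 = 6)
k(b) = 4 + b (k(b) = b + 4 = 4 + b)
d(P) = 290 (d(P) = 29*(4 + 6) = 29*10 = 290)
(414 + d(-61))*(2264 + (1581 - 1*2261)) = (414 + 290)*(2264 + (1581 - 1*2261)) = 704*(2264 + (1581 - 2261)) = 704*(2264 - 680) = 704*1584 = 1115136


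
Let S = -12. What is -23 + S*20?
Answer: -263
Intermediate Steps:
-23 + S*20 = -23 - 12*20 = -23 - 240 = -263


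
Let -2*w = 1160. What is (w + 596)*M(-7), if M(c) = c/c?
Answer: 16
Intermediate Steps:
w = -580 (w = -1/2*1160 = -580)
M(c) = 1
(w + 596)*M(-7) = (-580 + 596)*1 = 16*1 = 16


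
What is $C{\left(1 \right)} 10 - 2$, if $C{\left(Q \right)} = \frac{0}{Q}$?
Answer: $-2$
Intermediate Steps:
$C{\left(Q \right)} = 0$
$C{\left(1 \right)} 10 - 2 = 0 \cdot 10 - 2 = 0 - 2 = -2$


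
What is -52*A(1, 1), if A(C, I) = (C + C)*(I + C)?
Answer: -208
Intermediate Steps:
A(C, I) = 2*C*(C + I) (A(C, I) = (2*C)*(C + I) = 2*C*(C + I))
-52*A(1, 1) = -104*(1 + 1) = -104*2 = -52*4 = -208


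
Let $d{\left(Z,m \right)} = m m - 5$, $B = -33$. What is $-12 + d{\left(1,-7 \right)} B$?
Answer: $-1464$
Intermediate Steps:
$d{\left(Z,m \right)} = -5 + m^{2}$ ($d{\left(Z,m \right)} = m^{2} - 5 = -5 + m^{2}$)
$-12 + d{\left(1,-7 \right)} B = -12 + \left(-5 + \left(-7\right)^{2}\right) \left(-33\right) = -12 + \left(-5 + 49\right) \left(-33\right) = -12 + 44 \left(-33\right) = -12 - 1452 = -1464$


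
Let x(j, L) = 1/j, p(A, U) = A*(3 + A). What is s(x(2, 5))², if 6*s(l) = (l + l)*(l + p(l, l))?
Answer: 9/64 ≈ 0.14063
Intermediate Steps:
s(l) = l*(l + l*(3 + l))/3 (s(l) = ((l + l)*(l + l*(3 + l)))/6 = ((2*l)*(l + l*(3 + l)))/6 = (2*l*(l + l*(3 + l)))/6 = l*(l + l*(3 + l))/3)
s(x(2, 5))² = ((1/2)²*(4 + 1/2)/3)² = ((½)²*(4 + ½)/3)² = ((⅓)*(¼)*(9/2))² = (3/8)² = 9/64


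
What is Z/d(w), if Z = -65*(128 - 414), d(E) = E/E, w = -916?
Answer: 18590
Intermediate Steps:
d(E) = 1
Z = 18590 (Z = -65*(-286) = 18590)
Z/d(w) = 18590/1 = 18590*1 = 18590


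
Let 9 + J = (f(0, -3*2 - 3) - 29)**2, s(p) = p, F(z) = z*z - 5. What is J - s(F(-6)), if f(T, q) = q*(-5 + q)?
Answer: 9369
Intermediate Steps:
F(z) = -5 + z**2 (F(z) = z**2 - 5 = -5 + z**2)
J = 9400 (J = -9 + ((-3*2 - 3)*(-5 + (-3*2 - 3)) - 29)**2 = -9 + ((-6 - 3)*(-5 + (-6 - 3)) - 29)**2 = -9 + (-9*(-5 - 9) - 29)**2 = -9 + (-9*(-14) - 29)**2 = -9 + (126 - 29)**2 = -9 + 97**2 = -9 + 9409 = 9400)
J - s(F(-6)) = 9400 - (-5 + (-6)**2) = 9400 - (-5 + 36) = 9400 - 1*31 = 9400 - 31 = 9369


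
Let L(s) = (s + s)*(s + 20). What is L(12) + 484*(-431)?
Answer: -207836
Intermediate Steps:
L(s) = 2*s*(20 + s) (L(s) = (2*s)*(20 + s) = 2*s*(20 + s))
L(12) + 484*(-431) = 2*12*(20 + 12) + 484*(-431) = 2*12*32 - 208604 = 768 - 208604 = -207836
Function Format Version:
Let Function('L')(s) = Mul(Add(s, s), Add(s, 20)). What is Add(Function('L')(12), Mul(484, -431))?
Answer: -207836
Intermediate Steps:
Function('L')(s) = Mul(2, s, Add(20, s)) (Function('L')(s) = Mul(Mul(2, s), Add(20, s)) = Mul(2, s, Add(20, s)))
Add(Function('L')(12), Mul(484, -431)) = Add(Mul(2, 12, Add(20, 12)), Mul(484, -431)) = Add(Mul(2, 12, 32), -208604) = Add(768, -208604) = -207836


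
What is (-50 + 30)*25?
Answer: -500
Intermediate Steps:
(-50 + 30)*25 = -20*25 = -500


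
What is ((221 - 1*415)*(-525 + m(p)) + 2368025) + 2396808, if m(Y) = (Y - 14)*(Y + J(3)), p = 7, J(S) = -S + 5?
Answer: 4878905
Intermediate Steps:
J(S) = 5 - S
m(Y) = (-14 + Y)*(2 + Y) (m(Y) = (Y - 14)*(Y + (5 - 1*3)) = (-14 + Y)*(Y + (5 - 3)) = (-14 + Y)*(Y + 2) = (-14 + Y)*(2 + Y))
((221 - 1*415)*(-525 + m(p)) + 2368025) + 2396808 = ((221 - 1*415)*(-525 + (-28 + 7**2 - 12*7)) + 2368025) + 2396808 = ((221 - 415)*(-525 + (-28 + 49 - 84)) + 2368025) + 2396808 = (-194*(-525 - 63) + 2368025) + 2396808 = (-194*(-588) + 2368025) + 2396808 = (114072 + 2368025) + 2396808 = 2482097 + 2396808 = 4878905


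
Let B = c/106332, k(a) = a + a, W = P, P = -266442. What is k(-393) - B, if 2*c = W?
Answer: -27814577/35444 ≈ -784.75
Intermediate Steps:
W = -266442
k(a) = 2*a
c = -133221 (c = (½)*(-266442) = -133221)
B = -44407/35444 (B = -133221/106332 = -133221*1/106332 = -44407/35444 ≈ -1.2529)
k(-393) - B = 2*(-393) - 1*(-44407/35444) = -786 + 44407/35444 = -27814577/35444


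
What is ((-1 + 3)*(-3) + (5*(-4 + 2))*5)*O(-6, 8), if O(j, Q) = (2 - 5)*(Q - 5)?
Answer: 504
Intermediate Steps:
O(j, Q) = 15 - 3*Q (O(j, Q) = -3*(-5 + Q) = 15 - 3*Q)
((-1 + 3)*(-3) + (5*(-4 + 2))*5)*O(-6, 8) = ((-1 + 3)*(-3) + (5*(-4 + 2))*5)*(15 - 3*8) = (2*(-3) + (5*(-2))*5)*(15 - 24) = (-6 - 10*5)*(-9) = (-6 - 50)*(-9) = -56*(-9) = 504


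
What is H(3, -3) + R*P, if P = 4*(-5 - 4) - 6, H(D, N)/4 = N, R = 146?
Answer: -6144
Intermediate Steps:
H(D, N) = 4*N
P = -42 (P = 4*(-9) - 6 = -36 - 6 = -42)
H(3, -3) + R*P = 4*(-3) + 146*(-42) = -12 - 6132 = -6144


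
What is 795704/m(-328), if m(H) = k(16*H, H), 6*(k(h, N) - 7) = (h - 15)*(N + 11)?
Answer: 4774224/1668413 ≈ 2.8615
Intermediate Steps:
k(h, N) = 7 + (-15 + h)*(11 + N)/6 (k(h, N) = 7 + ((h - 15)*(N + 11))/6 = 7 + ((-15 + h)*(11 + N))/6 = 7 + (-15 + h)*(11 + N)/6)
m(H) = -41/2 + 8*H**2/3 + 161*H/6 (m(H) = -41/2 - 5*H/2 + 11*(16*H)/6 + H*(16*H)/6 = -41/2 - 5*H/2 + 88*H/3 + 8*H**2/3 = -41/2 + 8*H**2/3 + 161*H/6)
795704/m(-328) = 795704/(-41/2 + (8/3)*(-328)**2 + (161/6)*(-328)) = 795704/(-41/2 + (8/3)*107584 - 26404/3) = 795704/(-41/2 + 860672/3 - 26404/3) = 795704/(1668413/6) = 795704*(6/1668413) = 4774224/1668413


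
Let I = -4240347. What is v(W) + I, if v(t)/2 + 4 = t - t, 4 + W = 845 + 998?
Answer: -4240355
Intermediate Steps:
W = 1839 (W = -4 + (845 + 998) = -4 + 1843 = 1839)
v(t) = -8 (v(t) = -8 + 2*(t - t) = -8 + 2*0 = -8 + 0 = -8)
v(W) + I = -8 - 4240347 = -4240355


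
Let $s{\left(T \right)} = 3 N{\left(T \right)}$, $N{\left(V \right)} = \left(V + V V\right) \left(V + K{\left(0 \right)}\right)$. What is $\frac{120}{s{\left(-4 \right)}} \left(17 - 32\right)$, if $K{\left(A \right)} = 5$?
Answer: $-50$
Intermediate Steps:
$N{\left(V \right)} = \left(5 + V\right) \left(V + V^{2}\right)$ ($N{\left(V \right)} = \left(V + V V\right) \left(V + 5\right) = \left(V + V^{2}\right) \left(5 + V\right) = \left(5 + V\right) \left(V + V^{2}\right)$)
$s{\left(T \right)} = 3 T \left(5 + T^{2} + 6 T\right)$
$\frac{120}{s{\left(-4 \right)}} \left(17 - 32\right) = \frac{120}{3 \left(-4\right) \left(5 + \left(-4\right)^{2} + 6 \left(-4\right)\right)} \left(17 - 32\right) = \frac{120}{3 \left(-4\right) \left(5 + 16 - 24\right)} \left(-15\right) = \frac{120}{3 \left(-4\right) \left(-3\right)} \left(-15\right) = \frac{120}{36} \left(-15\right) = 120 \cdot \frac{1}{36} \left(-15\right) = \frac{10}{3} \left(-15\right) = -50$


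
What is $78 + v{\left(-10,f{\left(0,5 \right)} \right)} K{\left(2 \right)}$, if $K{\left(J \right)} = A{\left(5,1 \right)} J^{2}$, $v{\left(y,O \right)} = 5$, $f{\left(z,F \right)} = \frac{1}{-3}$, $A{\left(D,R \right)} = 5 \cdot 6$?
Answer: $678$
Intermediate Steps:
$A{\left(D,R \right)} = 30$
$f{\left(z,F \right)} = - \frac{1}{3}$
$K{\left(J \right)} = 30 J^{2}$
$78 + v{\left(-10,f{\left(0,5 \right)} \right)} K{\left(2 \right)} = 78 + 5 \cdot 30 \cdot 2^{2} = 78 + 5 \cdot 30 \cdot 4 = 78 + 5 \cdot 120 = 78 + 600 = 678$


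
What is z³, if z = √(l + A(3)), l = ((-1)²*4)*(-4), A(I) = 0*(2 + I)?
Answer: -64*I ≈ -64.0*I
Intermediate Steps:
A(I) = 0
l = -16 (l = (1*4)*(-4) = 4*(-4) = -16)
z = 4*I (z = √(-16 + 0) = √(-16) = 4*I ≈ 4.0*I)
z³ = (4*I)³ = -64*I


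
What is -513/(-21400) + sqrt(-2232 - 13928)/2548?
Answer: 513/21400 + I*sqrt(1010)/637 ≈ 0.023972 + 0.049891*I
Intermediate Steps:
-513/(-21400) + sqrt(-2232 - 13928)/2548 = -513*(-1/21400) + sqrt(-16160)*(1/2548) = 513/21400 + (4*I*sqrt(1010))*(1/2548) = 513/21400 + I*sqrt(1010)/637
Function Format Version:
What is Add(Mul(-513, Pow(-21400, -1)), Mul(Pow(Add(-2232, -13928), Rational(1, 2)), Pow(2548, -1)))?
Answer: Add(Rational(513, 21400), Mul(Rational(1, 637), I, Pow(1010, Rational(1, 2)))) ≈ Add(0.023972, Mul(0.049891, I))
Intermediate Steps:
Add(Mul(-513, Pow(-21400, -1)), Mul(Pow(Add(-2232, -13928), Rational(1, 2)), Pow(2548, -1))) = Add(Mul(-513, Rational(-1, 21400)), Mul(Pow(-16160, Rational(1, 2)), Rational(1, 2548))) = Add(Rational(513, 21400), Mul(Mul(4, I, Pow(1010, Rational(1, 2))), Rational(1, 2548))) = Add(Rational(513, 21400), Mul(Rational(1, 637), I, Pow(1010, Rational(1, 2))))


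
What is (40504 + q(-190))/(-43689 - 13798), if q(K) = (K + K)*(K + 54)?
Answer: -92184/57487 ≈ -1.6036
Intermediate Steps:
q(K) = 2*K*(54 + K) (q(K) = (2*K)*(54 + K) = 2*K*(54 + K))
(40504 + q(-190))/(-43689 - 13798) = (40504 + 2*(-190)*(54 - 190))/(-43689 - 13798) = (40504 + 2*(-190)*(-136))/(-57487) = (40504 + 51680)*(-1/57487) = 92184*(-1/57487) = -92184/57487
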